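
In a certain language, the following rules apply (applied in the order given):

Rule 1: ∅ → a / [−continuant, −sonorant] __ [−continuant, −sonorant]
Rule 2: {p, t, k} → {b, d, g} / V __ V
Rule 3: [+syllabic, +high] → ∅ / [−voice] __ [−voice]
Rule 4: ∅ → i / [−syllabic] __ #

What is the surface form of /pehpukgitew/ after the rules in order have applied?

pehpugagidewi

Rule 1 (stop-cluster a-epenthesis): /k/ and /g/ form a stop–stop cluster, so [a] is inserted between them. /pehpukgitew/ → pehpukagitew.
Rule 2 (intervocalic voicing): /k/ is a voiceless stop between vowels /u/ and /a/, so it voices to [g]. /t/ is a voiceless stop between vowels /i/ and /e/, so it voices to [d]. /pehpukagitew/ → pehpugagidew.
Rule 3 (high vowel syncope): no segment meets the environment; /pehpugagidew/ is unchanged.
Rule 4 (final i-epenthesis): the form ends in the consonant /w/, so [i] is inserted word-finally. /pehpugagidew/ → pehpugagidewi.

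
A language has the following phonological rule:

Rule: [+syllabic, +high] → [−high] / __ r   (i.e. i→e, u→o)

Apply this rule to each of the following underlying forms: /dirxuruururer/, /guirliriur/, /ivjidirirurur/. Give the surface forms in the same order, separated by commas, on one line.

/dirxuruururer/: /i/ is a high vowel immediately before /r/, so it lowers to [e]. /u/ is a high vowel immediately before /r/, so it lowers to [o]. /u/ is a high vowel immediately before /r/, so it lowers to [o]. /u/ is a high vowel immediately before /r/, so it lowers to [o]. → [derxoruororer].
/guirliriur/: /i/ is a high vowel immediately before /r/, so it lowers to [e]. /i/ is a high vowel immediately before /r/, so it lowers to [e]. /u/ is a high vowel immediately before /r/, so it lowers to [o]. → [guerlerior].
/ivjidirirurur/: /i/ is a high vowel immediately before /r/, so it lowers to [e]. /i/ is a high vowel immediately before /r/, so it lowers to [e]. /u/ is a high vowel immediately before /r/, so it lowers to [o]. /u/ is a high vowel immediately before /r/, so it lowers to [o]. → [ivjidereroror].

derxoruororer, guerlerior, ivjidereroror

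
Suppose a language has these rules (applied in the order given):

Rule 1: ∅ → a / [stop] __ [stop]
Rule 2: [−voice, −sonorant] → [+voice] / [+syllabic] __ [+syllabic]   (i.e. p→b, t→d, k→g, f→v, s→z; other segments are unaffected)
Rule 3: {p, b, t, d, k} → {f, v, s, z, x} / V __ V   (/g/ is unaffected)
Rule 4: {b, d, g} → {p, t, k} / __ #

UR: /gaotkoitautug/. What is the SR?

gaozagoizauzuk

Rule 1 (stop-cluster a-epenthesis): /t/ and /k/ form a stop–stop cluster, so [a] is inserted between them. /gaotkoitautug/ → gaotakoitautug.
Rule 2 (intervocalic voicing): /t/ is a voiceless obstruent between vowels /o/ and /a/, so it voices to [d]. /k/ is a voiceless obstruent between vowels /a/ and /o/, so it voices to [g]. /t/ is a voiceless obstruent between vowels /i/ and /a/, so it voices to [d]. /t/ is a voiceless obstruent between vowels /u/ and /u/, so it voices to [d]. /gaotakoitautug/ → gaodagoidaudug.
Rule 3 (intervocalic spirantization): /d/ is a stop between vowels /o/ and /a/, so it spirantizes to the fricative [z]. /d/ is a stop between vowels /i/ and /a/, so it spirantizes to the fricative [z]. /d/ is a stop between vowels /u/ and /u/, so it spirantizes to the fricative [z]. /gaodagoidaudug/ → gaozagoizauzug.
Rule 4 (final devoicing): /g/ is a voiced stop in word-final position, so it devoices to [k]. /gaozagoizauzug/ → gaozagoizauzuk.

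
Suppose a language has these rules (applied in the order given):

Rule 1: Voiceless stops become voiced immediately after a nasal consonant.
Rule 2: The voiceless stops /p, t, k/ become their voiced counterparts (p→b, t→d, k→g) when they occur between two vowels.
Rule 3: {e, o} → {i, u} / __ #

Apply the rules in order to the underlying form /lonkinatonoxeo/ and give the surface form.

longinadonoxeu

Rule 1 (post-nasal voicing): /k/ is a voiceless stop immediately after the nasal /n/, so it voices to [g]. /lonkinatonoxeo/ → longinatonoxeo.
Rule 2 (intervocalic voicing): /t/ is a voiceless stop between vowels /a/ and /o/, so it voices to [d]. /longinatonoxeo/ → longinadonoxeo.
Rule 3 (final vowel raising): /o/ is a mid vowel in word-final position, so it raises to [u]. /longinadonoxeo/ → longinadonoxeu.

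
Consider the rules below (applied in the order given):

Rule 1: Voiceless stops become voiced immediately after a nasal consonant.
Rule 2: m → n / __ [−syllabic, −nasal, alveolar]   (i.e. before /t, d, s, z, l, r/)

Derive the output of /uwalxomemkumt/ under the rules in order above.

uwalxomemgund

Rule 1 (post-nasal voicing): /k/ is a voiceless stop immediately after the nasal /m/, so it voices to [g]. /t/ is a voiceless stop immediately after the nasal /m/, so it voices to [d]. /uwalxomemkumt/ → uwalxomemgumd.
Rule 2 (nasal place assimilation): /m/ precedes the alveolar consonant /d/, so it assimilates in place to [n]. /uwalxomemgumd/ → uwalxomemgund.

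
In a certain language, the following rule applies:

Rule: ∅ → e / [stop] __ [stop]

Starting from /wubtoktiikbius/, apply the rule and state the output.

wubetoketiikebius

/b/ and /t/ form a stop–stop cluster, so [e] is inserted between them.
/k/ and /t/ form a stop–stop cluster, so [e] is inserted between them.
/k/ and /b/ form a stop–stop cluster, so [e] is inserted between them.
Surface form: [wubetoketiikebius].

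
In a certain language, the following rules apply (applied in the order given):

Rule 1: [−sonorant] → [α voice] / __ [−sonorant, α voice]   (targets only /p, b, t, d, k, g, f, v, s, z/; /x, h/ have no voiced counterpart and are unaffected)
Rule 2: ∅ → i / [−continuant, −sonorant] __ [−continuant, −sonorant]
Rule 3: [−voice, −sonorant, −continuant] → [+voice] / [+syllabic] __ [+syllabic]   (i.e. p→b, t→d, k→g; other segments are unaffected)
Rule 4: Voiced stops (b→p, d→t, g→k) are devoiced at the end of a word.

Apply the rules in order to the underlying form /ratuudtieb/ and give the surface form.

Rule 1 (regressive voicing assimilation): /d/ precedes the voiceless obstruent /t/, so it devoices to [t] by assimilation. /ratuudtieb/ → ratuuttieb.
Rule 2 (stop-cluster i-epenthesis): /t/ and /t/ form a stop–stop cluster, so [i] is inserted between them. /ratuuttieb/ → ratuutitieb.
Rule 3 (intervocalic voicing): /t/ is a voiceless stop between vowels /a/ and /u/, so it voices to [d]. /t/ is a voiceless stop between vowels /u/ and /i/, so it voices to [d]. /t/ is a voiceless stop between vowels /i/ and /i/, so it voices to [d]. /ratuutitieb/ → raduudidieb.
Rule 4 (final devoicing): /b/ is a voiced stop in word-final position, so it devoices to [p]. /raduudidieb/ → raduudidiep.

raduudidiep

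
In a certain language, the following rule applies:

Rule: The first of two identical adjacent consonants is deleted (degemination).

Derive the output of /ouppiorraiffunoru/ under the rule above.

/pp/ is a geminate; the first /p/ deletes.
/rr/ is a geminate; the first /r/ deletes.
/ff/ is a geminate; the first /f/ deletes.
The other instances of /p/, /r/, /f/, /n/ do not occur in the required environment and remain unchanged.
Surface form: [oupioraifunoru].

oupioraifunoru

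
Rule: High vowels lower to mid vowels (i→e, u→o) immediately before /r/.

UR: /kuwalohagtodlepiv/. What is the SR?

No segment of /kuwalohagtodlepiv/ meets the structural description of the rule, so the form surfaces unchanged.

kuwalohagtodlepiv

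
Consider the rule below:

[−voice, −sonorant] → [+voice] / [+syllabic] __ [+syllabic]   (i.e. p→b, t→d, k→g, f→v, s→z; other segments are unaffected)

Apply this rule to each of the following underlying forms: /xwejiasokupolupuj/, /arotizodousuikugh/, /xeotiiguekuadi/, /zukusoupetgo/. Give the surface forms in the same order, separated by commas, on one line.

xwejiazogubolubuj, arodizodouzuigugh, xeodiigueguadi, zuguzoubetgo

/xwejiasokupolupuj/: /s/ is a voiceless obstruent between vowels /a/ and /o/, so it voices to [z]. /k/ is a voiceless obstruent between vowels /o/ and /u/, so it voices to [g]. /p/ is a voiceless obstruent between vowels /u/ and /o/, so it voices to [b]. /p/ is a voiceless obstruent between vowels /u/ and /u/, so it voices to [b]. → [xwejiazogubolubuj].
/arotizodousuikugh/: /t/ is a voiceless obstruent between vowels /o/ and /i/, so it voices to [d]. /s/ is a voiceless obstruent between vowels /u/ and /u/, so it voices to [z]. /k/ is a voiceless obstruent between vowels /i/ and /u/, so it voices to [g]. → [arodizodouzuigugh].
/xeotiiguekuadi/: /t/ is a voiceless obstruent between vowels /o/ and /i/, so it voices to [d]. /k/ is a voiceless obstruent between vowels /e/ and /u/, so it voices to [g]. → [xeodiigueguadi].
/zukusoupetgo/: /k/ is a voiceless obstruent between vowels /u/ and /u/, so it voices to [g]. /s/ is a voiceless obstruent between vowels /u/ and /o/, so it voices to [z]. /p/ is a voiceless obstruent between vowels /u/ and /e/, so it voices to [b]. → [zuguzoubetgo].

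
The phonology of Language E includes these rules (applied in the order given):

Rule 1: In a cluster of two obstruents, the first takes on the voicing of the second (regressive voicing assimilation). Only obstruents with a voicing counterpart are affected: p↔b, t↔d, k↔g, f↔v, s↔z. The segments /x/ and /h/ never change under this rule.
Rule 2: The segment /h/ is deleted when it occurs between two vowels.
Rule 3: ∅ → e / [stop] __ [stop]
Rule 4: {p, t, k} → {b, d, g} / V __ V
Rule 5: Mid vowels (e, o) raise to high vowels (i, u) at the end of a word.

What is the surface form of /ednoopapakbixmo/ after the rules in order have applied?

ednoobabagebixmu

Rule 1 (regressive voicing assimilation): /k/ precedes the voiced obstruent /b/, so it voices to [g] by assimilation. /ednoopapakbixmo/ → ednoopapagbixmo.
Rule 2 (intervocalic h-deletion): no segment meets the environment; /ednoopapagbixmo/ is unchanged.
Rule 3 (stop-cluster e-epenthesis): /g/ and /b/ form a stop–stop cluster, so [e] is inserted between them. /ednoopapagbixmo/ → ednoopapagebixmo.
Rule 4 (intervocalic voicing): /p/ is a voiceless stop between vowels /o/ and /a/, so it voices to [b]. /p/ is a voiceless stop between vowels /a/ and /a/, so it voices to [b]. /ednoopapagebixmo/ → ednoobabagebixmo.
Rule 5 (final vowel raising): /o/ is a mid vowel in word-final position, so it raises to [u]. /ednoobabagebixmo/ → ednoobabagebixmu.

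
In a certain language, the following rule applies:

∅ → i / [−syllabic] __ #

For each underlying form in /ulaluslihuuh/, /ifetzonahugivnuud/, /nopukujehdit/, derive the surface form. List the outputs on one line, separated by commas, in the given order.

ulaluslihuuhi, ifetzonahugivnuudi, nopukujehditi

/ulaluslihuuh/: the form ends in the consonant /h/, so [i] is inserted word-finally. → [ulaluslihuuhi].
/ifetzonahugivnuud/: the form ends in the consonant /d/, so [i] is inserted word-finally. → [ifetzonahugivnuudi].
/nopukujehdit/: the form ends in the consonant /t/, so [i] is inserted word-finally. → [nopukujehditi].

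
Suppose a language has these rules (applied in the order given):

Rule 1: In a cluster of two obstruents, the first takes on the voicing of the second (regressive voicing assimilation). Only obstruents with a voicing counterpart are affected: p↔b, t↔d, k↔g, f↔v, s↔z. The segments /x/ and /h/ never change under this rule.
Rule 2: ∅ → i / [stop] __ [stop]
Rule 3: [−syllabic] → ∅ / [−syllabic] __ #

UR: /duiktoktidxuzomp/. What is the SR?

duikitokititxuzom

Rule 1 (regressive voicing assimilation): /d/ precedes the voiceless obstruent /x/, so it devoices to [t] by assimilation. /duiktoktidxuzomp/ → duiktoktitxuzomp.
Rule 2 (stop-cluster i-epenthesis): /k/ and /t/ form a stop–stop cluster, so [i] is inserted between them. /k/ and /t/ form a stop–stop cluster, so [i] is inserted between them. /duiktoktitxuzomp/ → duikitokititxuzomp.
Rule 3 (final cluster simplification): /p/ is the second consonant of a word-final cluster /mp/, so it deletes. /duikitokititxuzomp/ → duikitokititxuzom.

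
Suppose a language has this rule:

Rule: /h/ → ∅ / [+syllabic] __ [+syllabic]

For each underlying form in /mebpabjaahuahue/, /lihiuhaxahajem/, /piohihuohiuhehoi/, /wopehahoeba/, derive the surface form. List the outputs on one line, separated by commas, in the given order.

/mebpabjaahuahue/: /h/ occurs between vowels /a/ and /u/, so it deletes. /h/ occurs between vowels /a/ and /u/, so it deletes. → [mebpabjaauaue].
/lihiuhaxahajem/: /h/ occurs between vowels /i/ and /i/, so it deletes. /h/ occurs between vowels /u/ and /a/, so it deletes. /h/ occurs between vowels /a/ and /a/, so it deletes. → [liiuaxaajem].
/piohihuohiuhehoi/: /h/ occurs between vowels /o/ and /i/, so it deletes. /h/ occurs between vowels /i/ and /u/, so it deletes. /h/ occurs between vowels /o/ and /i/, so it deletes. /h/ occurs between vowels /u/ and /e/, so it deletes. /h/ occurs between vowels /e/ and /o/, so it deletes. → [pioiuoiueoi].
/wopehahoeba/: /h/ occurs between vowels /e/ and /a/, so it deletes. /h/ occurs between vowels /a/ and /o/, so it deletes. → [wopeaoeba].

mebpabjaauaue, liiuaxaajem, pioiuoiueoi, wopeaoeba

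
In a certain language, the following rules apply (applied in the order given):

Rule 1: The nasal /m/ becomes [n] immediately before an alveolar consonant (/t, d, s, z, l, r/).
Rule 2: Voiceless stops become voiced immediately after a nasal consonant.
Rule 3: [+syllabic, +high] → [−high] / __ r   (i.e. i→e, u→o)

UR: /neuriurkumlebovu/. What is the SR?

Rule 1 (nasal place assimilation): /m/ precedes the alveolar consonant /l/, so it assimilates in place to [n]. /neuriurkumlebovu/ → neuriurkunlebovu.
Rule 2 (post-nasal voicing): no segment meets the environment; /neuriurkunlebovu/ is unchanged.
Rule 3 (pre-rhotic lowering): /u/ is a high vowel immediately before /r/, so it lowers to [o]. /u/ is a high vowel immediately before /r/, so it lowers to [o]. /neuriurkunlebovu/ → neoriorkunlebovu.

neoriorkunlebovu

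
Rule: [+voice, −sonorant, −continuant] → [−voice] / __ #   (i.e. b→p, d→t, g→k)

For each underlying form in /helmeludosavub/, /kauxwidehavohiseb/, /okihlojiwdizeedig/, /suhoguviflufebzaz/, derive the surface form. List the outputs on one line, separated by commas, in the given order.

/helmeludosavub/: /b/ is a voiced stop in word-final position, so it devoices to [p]. → [helmeludosavup].
/kauxwidehavohiseb/: /b/ is a voiced stop in word-final position, so it devoices to [p]. → [kauxwidehavohisep].
/okihlojiwdizeedig/: /g/ is a voiced stop in word-final position, so it devoices to [k]. → [okihlojiwdizeedik].
/suhoguviflufebzaz/: the rule's environment is not met; surfaces unchanged as [suhoguviflufebzaz].

helmeludosavup, kauxwidehavohisep, okihlojiwdizeedik, suhoguviflufebzaz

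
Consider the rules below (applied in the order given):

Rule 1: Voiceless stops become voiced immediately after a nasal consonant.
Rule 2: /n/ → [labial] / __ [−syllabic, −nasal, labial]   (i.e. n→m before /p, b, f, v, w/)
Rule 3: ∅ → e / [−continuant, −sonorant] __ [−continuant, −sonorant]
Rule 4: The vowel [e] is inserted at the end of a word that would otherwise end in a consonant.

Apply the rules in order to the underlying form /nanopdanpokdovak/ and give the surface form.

Rule 1 (post-nasal voicing): /p/ is a voiceless stop immediately after the nasal /n/, so it voices to [b]. /nanopdanpokdovak/ → nanopdanbokdovak.
Rule 2 (nasal place assimilation): /n/ precedes the labial consonant /b/, so it assimilates in place to [m]. /nanopdanbokdovak/ → nanopdambokdovak.
Rule 3 (stop-cluster e-epenthesis): /p/ and /d/ form a stop–stop cluster, so [e] is inserted between them. /k/ and /d/ form a stop–stop cluster, so [e] is inserted between them. /nanopdambokdovak/ → nanopedambokedovak.
Rule 4 (final e-epenthesis): the form ends in the consonant /k/, so [e] is inserted word-finally. /nanopedambokedovak/ → nanopedambokedovake.

nanopedambokedovake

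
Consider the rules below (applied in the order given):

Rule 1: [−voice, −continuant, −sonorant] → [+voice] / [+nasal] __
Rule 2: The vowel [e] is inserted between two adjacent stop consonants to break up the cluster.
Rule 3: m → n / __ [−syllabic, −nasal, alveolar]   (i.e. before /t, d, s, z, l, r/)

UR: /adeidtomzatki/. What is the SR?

Rule 1 (post-nasal voicing): no segment meets the environment; /adeidtomzatki/ is unchanged.
Rule 2 (stop-cluster e-epenthesis): /d/ and /t/ form a stop–stop cluster, so [e] is inserted between them. /t/ and /k/ form a stop–stop cluster, so [e] is inserted between them. /adeidtomzatki/ → adeidetomzateki.
Rule 3 (nasal place assimilation): /m/ precedes the alveolar consonant /z/, so it assimilates in place to [n]. /adeidetomzateki/ → adeidetonzateki.

adeidetonzateki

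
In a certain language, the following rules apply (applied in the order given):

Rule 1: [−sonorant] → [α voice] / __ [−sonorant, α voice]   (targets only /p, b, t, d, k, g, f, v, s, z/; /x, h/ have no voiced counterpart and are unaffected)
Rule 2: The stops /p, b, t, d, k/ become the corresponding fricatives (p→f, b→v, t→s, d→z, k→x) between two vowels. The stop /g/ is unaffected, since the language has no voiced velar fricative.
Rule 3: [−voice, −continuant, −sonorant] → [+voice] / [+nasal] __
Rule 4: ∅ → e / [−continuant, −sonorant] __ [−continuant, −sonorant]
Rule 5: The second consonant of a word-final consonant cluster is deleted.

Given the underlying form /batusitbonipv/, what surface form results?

Rule 1 (regressive voicing assimilation): /t/ precedes the voiced obstruent /b/, so it voices to [d] by assimilation. /p/ precedes the voiced obstruent /v/, so it voices to [b] by assimilation. /batusitbonipv/ → batusidbonibv.
Rule 2 (intervocalic spirantization): /t/ is a stop between vowels /a/ and /u/, so it spirantizes to the fricative [s]. /batusidbonibv/ → basusidbonibv.
Rule 3 (post-nasal voicing): no segment meets the environment; /basusidbonibv/ is unchanged.
Rule 4 (stop-cluster e-epenthesis): /d/ and /b/ form a stop–stop cluster, so [e] is inserted between them. /basusidbonibv/ → basusidebonibv.
Rule 5 (final cluster simplification): /v/ is the second consonant of a word-final cluster /bv/, so it deletes. /basusidebonibv/ → basusidebonib.

basusidebonib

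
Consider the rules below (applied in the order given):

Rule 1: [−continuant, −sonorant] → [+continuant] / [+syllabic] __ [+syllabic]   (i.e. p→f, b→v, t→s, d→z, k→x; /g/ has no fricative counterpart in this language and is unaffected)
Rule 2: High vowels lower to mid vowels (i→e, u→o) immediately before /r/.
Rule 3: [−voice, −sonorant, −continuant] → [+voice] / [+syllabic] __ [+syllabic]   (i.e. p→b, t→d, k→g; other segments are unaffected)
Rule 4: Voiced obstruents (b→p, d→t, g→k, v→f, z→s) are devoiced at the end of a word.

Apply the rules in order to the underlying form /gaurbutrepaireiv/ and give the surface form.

gaorbutrefaereif

Rule 1 (intervocalic spirantization): /p/ is a stop between vowels /e/ and /a/, so it spirantizes to the fricative [f]. /gaurbutrepaireiv/ → gaurbutrefaireiv.
Rule 2 (pre-rhotic lowering): /u/ is a high vowel immediately before /r/, so it lowers to [o]. /i/ is a high vowel immediately before /r/, so it lowers to [e]. /gaurbutrefaireiv/ → gaorbutrefaereiv.
Rule 3 (intervocalic voicing): no segment meets the environment; /gaorbutrefaereiv/ is unchanged.
Rule 4 (final devoicing): /v/ is a voiced obstruent in word-final position, so it devoices to [f]. /gaorbutrefaereiv/ → gaorbutrefaereif.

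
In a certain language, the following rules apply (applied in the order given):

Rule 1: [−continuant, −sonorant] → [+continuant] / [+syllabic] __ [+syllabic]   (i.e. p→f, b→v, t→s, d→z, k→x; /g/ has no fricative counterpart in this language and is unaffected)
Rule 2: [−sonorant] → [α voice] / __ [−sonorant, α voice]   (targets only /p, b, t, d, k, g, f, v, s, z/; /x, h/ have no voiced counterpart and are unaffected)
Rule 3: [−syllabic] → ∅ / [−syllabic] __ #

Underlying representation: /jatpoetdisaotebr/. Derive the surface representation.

Rule 1 (intervocalic spirantization): /t/ is a stop between vowels /o/ and /e/, so it spirantizes to the fricative [s]. /jatpoetdisaotebr/ → jatpoetdisaosebr.
Rule 2 (regressive voicing assimilation): /t/ precedes the voiced obstruent /d/, so it voices to [d] by assimilation. /jatpoetdisaosebr/ → jatpoeddisaosebr.
Rule 3 (final cluster simplification): /r/ is the second consonant of a word-final cluster /br/, so it deletes. /jatpoeddisaosebr/ → jatpoeddisaoseb.

jatpoeddisaoseb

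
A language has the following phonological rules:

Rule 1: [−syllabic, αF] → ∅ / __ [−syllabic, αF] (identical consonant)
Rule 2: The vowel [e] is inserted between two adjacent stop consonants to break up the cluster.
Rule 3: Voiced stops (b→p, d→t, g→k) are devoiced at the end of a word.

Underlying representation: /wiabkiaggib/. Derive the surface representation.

wiabekiagip

Rule 1 (degemination): /gg/ is a geminate; the first /g/ deletes. /wiabkiaggib/ → wiabkiagib.
Rule 2 (stop-cluster e-epenthesis): /b/ and /k/ form a stop–stop cluster, so [e] is inserted between them. /wiabkiagib/ → wiabekiagib.
Rule 3 (final devoicing): /b/ is a voiced stop in word-final position, so it devoices to [p]. /wiabekiagib/ → wiabekiagip.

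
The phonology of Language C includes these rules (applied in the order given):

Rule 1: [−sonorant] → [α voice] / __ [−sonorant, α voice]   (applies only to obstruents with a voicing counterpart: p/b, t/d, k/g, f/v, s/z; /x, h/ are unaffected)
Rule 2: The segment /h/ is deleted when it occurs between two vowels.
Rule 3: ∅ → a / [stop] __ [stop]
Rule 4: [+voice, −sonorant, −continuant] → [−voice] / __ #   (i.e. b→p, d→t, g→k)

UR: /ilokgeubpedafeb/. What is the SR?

ilogageupapedafep

Rule 1 (regressive voicing assimilation): /k/ precedes the voiced obstruent /g/, so it voices to [g] by assimilation. /b/ precedes the voiceless obstruent /p/, so it devoices to [p] by assimilation. /ilokgeubpedafeb/ → iloggeuppedafeb.
Rule 2 (intervocalic h-deletion): no segment meets the environment; /iloggeuppedafeb/ is unchanged.
Rule 3 (stop-cluster a-epenthesis): /g/ and /g/ form a stop–stop cluster, so [a] is inserted between them. /p/ and /p/ form a stop–stop cluster, so [a] is inserted between them. /iloggeuppedafeb/ → ilogageupapedafeb.
Rule 4 (final devoicing): /b/ is a voiced stop in word-final position, so it devoices to [p]. /ilogageupapedafeb/ → ilogageupapedafep.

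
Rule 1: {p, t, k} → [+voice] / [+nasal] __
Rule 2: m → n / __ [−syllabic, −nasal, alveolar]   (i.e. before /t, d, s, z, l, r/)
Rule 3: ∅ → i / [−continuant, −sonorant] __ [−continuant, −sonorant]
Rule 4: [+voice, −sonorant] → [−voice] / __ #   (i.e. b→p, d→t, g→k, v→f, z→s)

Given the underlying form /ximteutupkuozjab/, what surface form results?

xindeutupikuozjap

Rule 1 (post-nasal voicing): /t/ is a voiceless stop immediately after the nasal /m/, so it voices to [d]. /ximteutupkuozjab/ → ximdeutupkuozjab.
Rule 2 (nasal place assimilation): /m/ precedes the alveolar consonant /d/, so it assimilates in place to [n]. /ximdeutupkuozjab/ → xindeutupkuozjab.
Rule 3 (stop-cluster i-epenthesis): /p/ and /k/ form a stop–stop cluster, so [i] is inserted between them. /xindeutupkuozjab/ → xindeutupikuozjab.
Rule 4 (final devoicing): /b/ is a voiced obstruent in word-final position, so it devoices to [p]. /xindeutupikuozjab/ → xindeutupikuozjap.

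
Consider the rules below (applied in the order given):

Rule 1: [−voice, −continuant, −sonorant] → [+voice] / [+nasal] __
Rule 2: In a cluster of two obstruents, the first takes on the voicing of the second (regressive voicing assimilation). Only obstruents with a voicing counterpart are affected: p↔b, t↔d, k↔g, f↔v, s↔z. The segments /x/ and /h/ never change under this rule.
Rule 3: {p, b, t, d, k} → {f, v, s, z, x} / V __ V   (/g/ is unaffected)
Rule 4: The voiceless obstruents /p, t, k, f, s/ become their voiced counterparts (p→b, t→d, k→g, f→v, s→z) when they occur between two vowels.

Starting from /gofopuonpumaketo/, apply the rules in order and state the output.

Rule 1 (post-nasal voicing): /p/ is a voiceless stop immediately after the nasal /n/, so it voices to [b]. /gofopuonpumaketo/ → gofopuonbumaketo.
Rule 2 (regressive voicing assimilation): no segment meets the environment; /gofopuonbumaketo/ is unchanged.
Rule 3 (intervocalic spirantization): /p/ is a stop between vowels /o/ and /u/, so it spirantizes to the fricative [f]. /k/ is a stop between vowels /a/ and /e/, so it spirantizes to the fricative [x]. /t/ is a stop between vowels /e/ and /o/, so it spirantizes to the fricative [s]. /gofopuonbumaketo/ → gofofuonbumaxeso.
Rule 4 (intervocalic voicing): /f/ is a voiceless obstruent between vowels /o/ and /o/, so it voices to [v]. /f/ is a voiceless obstruent between vowels /o/ and /u/, so it voices to [v]. /s/ is a voiceless obstruent between vowels /e/ and /o/, so it voices to [z]. /gofofuonbumaxeso/ → govovuonbumaxezo.

govovuonbumaxezo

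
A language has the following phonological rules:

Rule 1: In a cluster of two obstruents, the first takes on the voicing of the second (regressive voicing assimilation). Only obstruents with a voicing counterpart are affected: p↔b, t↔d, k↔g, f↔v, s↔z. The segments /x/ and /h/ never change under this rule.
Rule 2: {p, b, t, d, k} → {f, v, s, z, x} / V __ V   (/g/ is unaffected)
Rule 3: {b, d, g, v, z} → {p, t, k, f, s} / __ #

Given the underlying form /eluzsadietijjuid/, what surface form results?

elussaziesijjuit

Rule 1 (regressive voicing assimilation): /z/ precedes the voiceless obstruent /s/, so it devoices to [s] by assimilation. /eluzsadietijjuid/ → elussadietijjuid.
Rule 2 (intervocalic spirantization): /d/ is a stop between vowels /a/ and /i/, so it spirantizes to the fricative [z]. /t/ is a stop between vowels /e/ and /i/, so it spirantizes to the fricative [s]. /elussadietijjuid/ → elussaziesijjuid.
Rule 3 (final devoicing): /d/ is a voiced obstruent in word-final position, so it devoices to [t]. /elussaziesijjuid/ → elussaziesijjuit.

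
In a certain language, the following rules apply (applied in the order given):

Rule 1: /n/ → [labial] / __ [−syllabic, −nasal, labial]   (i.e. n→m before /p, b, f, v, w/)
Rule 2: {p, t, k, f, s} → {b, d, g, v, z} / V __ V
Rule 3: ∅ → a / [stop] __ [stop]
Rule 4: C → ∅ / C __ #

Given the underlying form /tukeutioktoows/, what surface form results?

tugeudiokatoow

Rule 1 (nasal place assimilation): no segment meets the environment; /tukeutioktoows/ is unchanged.
Rule 2 (intervocalic voicing): /k/ is a voiceless obstruent between vowels /u/ and /e/, so it voices to [g]. /t/ is a voiceless obstruent between vowels /u/ and /i/, so it voices to [d]. /tukeutioktoows/ → tugeudioktoows.
Rule 3 (stop-cluster a-epenthesis): /k/ and /t/ form a stop–stop cluster, so [a] is inserted between them. /tugeudioktoows/ → tugeudiokatoows.
Rule 4 (final cluster simplification): /s/ is the second consonant of a word-final cluster /ws/, so it deletes. /tugeudiokatoows/ → tugeudiokatoow.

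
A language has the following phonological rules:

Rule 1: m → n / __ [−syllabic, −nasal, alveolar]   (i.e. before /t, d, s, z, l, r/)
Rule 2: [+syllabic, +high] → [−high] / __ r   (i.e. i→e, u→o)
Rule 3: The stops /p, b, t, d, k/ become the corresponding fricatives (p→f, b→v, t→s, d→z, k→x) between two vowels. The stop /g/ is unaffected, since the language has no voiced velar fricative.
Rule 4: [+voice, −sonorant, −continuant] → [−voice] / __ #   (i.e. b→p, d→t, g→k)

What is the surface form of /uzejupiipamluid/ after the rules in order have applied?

Rule 1 (nasal place assimilation): /m/ precedes the alveolar consonant /l/, so it assimilates in place to [n]. /uzejupiipamluid/ → uzejupiipanluid.
Rule 2 (pre-rhotic lowering): no segment meets the environment; /uzejupiipanluid/ is unchanged.
Rule 3 (intervocalic spirantization): /p/ is a stop between vowels /u/ and /i/, so it spirantizes to the fricative [f]. /p/ is a stop between vowels /i/ and /a/, so it spirantizes to the fricative [f]. /uzejupiipanluid/ → uzejufiifanluid.
Rule 4 (final devoicing): /d/ is a voiced stop in word-final position, so it devoices to [t]. /uzejufiifanluid/ → uzejufiifanluit.

uzejufiifanluit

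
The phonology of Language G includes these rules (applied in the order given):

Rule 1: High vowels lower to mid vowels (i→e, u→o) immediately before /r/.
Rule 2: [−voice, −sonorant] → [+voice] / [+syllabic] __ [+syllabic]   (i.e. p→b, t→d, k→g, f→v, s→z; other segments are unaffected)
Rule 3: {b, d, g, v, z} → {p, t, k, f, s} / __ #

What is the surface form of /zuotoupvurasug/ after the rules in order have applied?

Rule 1 (pre-rhotic lowering): /u/ is a high vowel immediately before /r/, so it lowers to [o]. /zuotoupvurasug/ → zuotoupvorasug.
Rule 2 (intervocalic voicing): /t/ is a voiceless obstruent between vowels /o/ and /o/, so it voices to [d]. /s/ is a voiceless obstruent between vowels /a/ and /u/, so it voices to [z]. /zuotoupvorasug/ → zuodoupvorazug.
Rule 3 (final devoicing): /g/ is a voiced obstruent in word-final position, so it devoices to [k]. /zuodoupvorazug/ → zuodoupvorazuk.

zuodoupvorazuk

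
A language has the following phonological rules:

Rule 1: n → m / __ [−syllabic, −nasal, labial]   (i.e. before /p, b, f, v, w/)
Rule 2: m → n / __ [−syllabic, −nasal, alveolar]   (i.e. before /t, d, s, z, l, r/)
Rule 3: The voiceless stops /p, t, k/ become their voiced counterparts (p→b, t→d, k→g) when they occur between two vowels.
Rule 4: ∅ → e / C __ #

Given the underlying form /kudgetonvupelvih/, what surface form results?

Rule 1 (nasal place assimilation): /n/ precedes the labial consonant /v/, so it assimilates in place to [m]. /kudgetonvupelvih/ → kudgetomvupelvih.
Rule 2 (nasal place assimilation): no segment meets the environment; /kudgetomvupelvih/ is unchanged.
Rule 3 (intervocalic voicing): /t/ is a voiceless stop between vowels /e/ and /o/, so it voices to [d]. /p/ is a voiceless stop between vowels /u/ and /e/, so it voices to [b]. /kudgetomvupelvih/ → kudgedomvubelvih.
Rule 4 (final e-epenthesis): the form ends in the consonant /h/, so [e] is inserted word-finally. /kudgedomvubelvih/ → kudgedomvubelvihe.

kudgedomvubelvihe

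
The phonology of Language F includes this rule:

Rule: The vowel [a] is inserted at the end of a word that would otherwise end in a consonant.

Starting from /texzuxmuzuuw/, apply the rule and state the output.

texzuxmuzuuwa

the form ends in the consonant /w/, so [a] is inserted word-finally.
Surface form: [texzuxmuzuuwa].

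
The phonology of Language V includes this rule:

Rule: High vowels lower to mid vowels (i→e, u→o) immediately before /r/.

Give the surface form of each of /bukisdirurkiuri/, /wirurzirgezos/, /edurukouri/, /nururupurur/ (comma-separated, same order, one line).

/bukisdirurkiuri/: /i/ is a high vowel immediately before /r/, so it lowers to [e]. /u/ is a high vowel immediately before /r/, so it lowers to [o]. /u/ is a high vowel immediately before /r/, so it lowers to [o]. → [bukisderorkiori].
/wirurzirgezos/: /i/ is a high vowel immediately before /r/, so it lowers to [e]. /u/ is a high vowel immediately before /r/, so it lowers to [o]. /i/ is a high vowel immediately before /r/, so it lowers to [e]. → [werorzergezos].
/edurukouri/: /u/ is a high vowel immediately before /r/, so it lowers to [o]. /u/ is a high vowel immediately before /r/, so it lowers to [o]. → [edorukoori].
/nururupurur/: /u/ is a high vowel immediately before /r/, so it lowers to [o]. /u/ is a high vowel immediately before /r/, so it lowers to [o]. /u/ is a high vowel immediately before /r/, so it lowers to [o]. /u/ is a high vowel immediately before /r/, so it lowers to [o]. → [nororuporor].

bukisderorkiori, werorzergezos, edorukoori, nororuporor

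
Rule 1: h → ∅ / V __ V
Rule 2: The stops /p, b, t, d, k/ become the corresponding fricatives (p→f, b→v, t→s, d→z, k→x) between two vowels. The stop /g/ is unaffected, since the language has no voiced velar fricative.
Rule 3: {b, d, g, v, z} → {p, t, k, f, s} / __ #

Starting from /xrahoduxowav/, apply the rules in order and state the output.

xraozuxowaf

Rule 1 (intervocalic h-deletion): /h/ occurs between vowels /a/ and /o/, so it deletes. /xrahoduxowav/ → xraoduxowav.
Rule 2 (intervocalic spirantization): /d/ is a stop between vowels /o/ and /u/, so it spirantizes to the fricative [z]. /xraoduxowav/ → xraozuxowav.
Rule 3 (final devoicing): /v/ is a voiced obstruent in word-final position, so it devoices to [f]. /xraozuxowav/ → xraozuxowaf.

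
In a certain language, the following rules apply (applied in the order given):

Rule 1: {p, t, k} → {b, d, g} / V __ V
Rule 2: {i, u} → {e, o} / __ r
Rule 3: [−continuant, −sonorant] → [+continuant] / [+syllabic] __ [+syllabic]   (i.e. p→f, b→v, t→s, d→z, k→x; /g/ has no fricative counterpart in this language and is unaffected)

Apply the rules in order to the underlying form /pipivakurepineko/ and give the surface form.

pivivagorevinego

Rule 1 (intervocalic voicing): /p/ is a voiceless stop between vowels /i/ and /i/, so it voices to [b]. /k/ is a voiceless stop between vowels /a/ and /u/, so it voices to [g]. /p/ is a voiceless stop between vowels /e/ and /i/, so it voices to [b]. /k/ is a voiceless stop between vowels /e/ and /o/, so it voices to [g]. /pipivakurepineko/ → pibivagurebinego.
Rule 2 (pre-rhotic lowering): /u/ is a high vowel immediately before /r/, so it lowers to [o]. /pibivagurebinego/ → pibivagorebinego.
Rule 3 (intervocalic spirantization): /b/ is a stop between vowels /i/ and /i/, so it spirantizes to the fricative [v]. /b/ is a stop between vowels /e/ and /i/, so it spirantizes to the fricative [v]. /pibivagorebinego/ → pivivagorevinego.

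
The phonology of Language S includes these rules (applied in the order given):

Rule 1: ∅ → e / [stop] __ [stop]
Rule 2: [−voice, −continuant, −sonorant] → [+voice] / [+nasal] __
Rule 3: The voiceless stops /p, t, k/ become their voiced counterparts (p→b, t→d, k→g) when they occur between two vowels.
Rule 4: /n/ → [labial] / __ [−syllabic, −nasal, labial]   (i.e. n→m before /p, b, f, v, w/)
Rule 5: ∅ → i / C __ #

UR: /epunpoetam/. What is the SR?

ebumboedami

Rule 1 (stop-cluster e-epenthesis): no segment meets the environment; /epunpoetam/ is unchanged.
Rule 2 (post-nasal voicing): /p/ is a voiceless stop immediately after the nasal /n/, so it voices to [b]. /epunpoetam/ → epunboetam.
Rule 3 (intervocalic voicing): /p/ is a voiceless stop between vowels /e/ and /u/, so it voices to [b]. /t/ is a voiceless stop between vowels /e/ and /a/, so it voices to [d]. /epunboetam/ → ebunboedam.
Rule 4 (nasal place assimilation): /n/ precedes the labial consonant /b/, so it assimilates in place to [m]. /ebunboedam/ → ebumboedam.
Rule 5 (final i-epenthesis): the form ends in the consonant /m/, so [i] is inserted word-finally. /ebumboedam/ → ebumboedami.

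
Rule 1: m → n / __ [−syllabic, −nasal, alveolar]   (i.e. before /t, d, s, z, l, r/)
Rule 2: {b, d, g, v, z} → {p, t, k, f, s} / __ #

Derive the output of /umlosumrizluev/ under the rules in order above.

Rule 1 (nasal place assimilation): /m/ precedes the alveolar consonant /l/, so it assimilates in place to [n]. /m/ precedes the alveolar consonant /r/, so it assimilates in place to [n]. /umlosumrizluev/ → unlosunrizluev.
Rule 2 (final devoicing): /v/ is a voiced obstruent in word-final position, so it devoices to [f]. /unlosunrizluev/ → unlosunrizluef.

unlosunrizluef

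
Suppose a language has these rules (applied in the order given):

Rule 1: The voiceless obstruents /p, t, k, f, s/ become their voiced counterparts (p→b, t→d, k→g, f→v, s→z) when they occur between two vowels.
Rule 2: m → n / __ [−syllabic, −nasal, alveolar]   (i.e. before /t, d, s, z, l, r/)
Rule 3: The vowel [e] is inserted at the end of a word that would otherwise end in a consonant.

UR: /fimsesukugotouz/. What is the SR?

finsezugugodouze

Rule 1 (intervocalic voicing): /s/ is a voiceless obstruent between vowels /e/ and /u/, so it voices to [z]. /k/ is a voiceless obstruent between vowels /u/ and /u/, so it voices to [g]. /t/ is a voiceless obstruent between vowels /o/ and /o/, so it voices to [d]. /fimsesukugotouz/ → fimsezugugodouz.
Rule 2 (nasal place assimilation): /m/ precedes the alveolar consonant /s/, so it assimilates in place to [n]. /fimsezugugodouz/ → finsezugugodouz.
Rule 3 (final e-epenthesis): the form ends in the consonant /z/, so [e] is inserted word-finally. /finsezugugodouz/ → finsezugugodouze.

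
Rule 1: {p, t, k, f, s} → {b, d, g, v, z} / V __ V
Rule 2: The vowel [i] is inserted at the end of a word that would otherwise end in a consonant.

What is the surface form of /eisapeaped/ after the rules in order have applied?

Rule 1 (intervocalic voicing): /s/ is a voiceless obstruent between vowels /i/ and /a/, so it voices to [z]. /p/ is a voiceless obstruent between vowels /a/ and /e/, so it voices to [b]. /p/ is a voiceless obstruent between vowels /a/ and /e/, so it voices to [b]. /eisapeaped/ → eizabeabed.
Rule 2 (final i-epenthesis): the form ends in the consonant /d/, so [i] is inserted word-finally. /eizabeabed/ → eizabeabedi.

eizabeabedi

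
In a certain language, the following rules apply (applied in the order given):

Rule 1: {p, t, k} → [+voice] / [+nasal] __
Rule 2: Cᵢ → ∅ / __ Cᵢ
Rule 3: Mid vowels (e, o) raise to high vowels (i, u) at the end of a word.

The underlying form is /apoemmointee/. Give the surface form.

apoemoindei

Rule 1 (post-nasal voicing): /t/ is a voiceless stop immediately after the nasal /n/, so it voices to [d]. /apoemmointee/ → apoemmoindee.
Rule 2 (degemination): /mm/ is a geminate; the first /m/ deletes. /apoemmoindee/ → apoemoindee.
Rule 3 (final vowel raising): /e/ is a mid vowel in word-final position, so it raises to [i]. /apoemoindee/ → apoemoindei.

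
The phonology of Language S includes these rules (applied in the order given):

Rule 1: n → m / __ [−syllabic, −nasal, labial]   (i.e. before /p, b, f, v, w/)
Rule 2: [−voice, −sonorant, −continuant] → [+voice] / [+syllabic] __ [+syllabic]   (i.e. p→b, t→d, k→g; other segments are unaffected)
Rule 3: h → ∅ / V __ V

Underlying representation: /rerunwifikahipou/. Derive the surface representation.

Rule 1 (nasal place assimilation): /n/ precedes the labial consonant /w/, so it assimilates in place to [m]. /rerunwifikahipou/ → rerumwifikahipou.
Rule 2 (intervocalic voicing): /k/ is a voiceless stop between vowels /i/ and /a/, so it voices to [g]. /p/ is a voiceless stop between vowels /i/ and /o/, so it voices to [b]. /rerumwifikahipou/ → rerumwifigahibou.
Rule 3 (intervocalic h-deletion): /h/ occurs between vowels /a/ and /i/, so it deletes. /rerumwifigahibou/ → rerumwifigaibou.

rerumwifigaibou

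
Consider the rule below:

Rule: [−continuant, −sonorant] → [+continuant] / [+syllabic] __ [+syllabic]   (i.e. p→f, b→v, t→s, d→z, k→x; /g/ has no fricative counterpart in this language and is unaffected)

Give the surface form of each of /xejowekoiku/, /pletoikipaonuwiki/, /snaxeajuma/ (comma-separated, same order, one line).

xejowexoixu, plesoixifaonuwixi, snaxeajuma

/xejowekoiku/: /k/ is a stop between vowels /e/ and /o/, so it spirantizes to the fricative [x]. /k/ is a stop between vowels /i/ and /u/, so it spirantizes to the fricative [x]. → [xejowexoixu].
/pletoikipaonuwiki/: /t/ is a stop between vowels /e/ and /o/, so it spirantizes to the fricative [s]. /k/ is a stop between vowels /i/ and /i/, so it spirantizes to the fricative [x]. /p/ is a stop between vowels /i/ and /a/, so it spirantizes to the fricative [f]. /k/ is a stop between vowels /i/ and /i/, so it spirantizes to the fricative [x]. → [plesoixifaonuwixi].
/snaxeajuma/: the rule's environment is not met; surfaces unchanged as [snaxeajuma].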